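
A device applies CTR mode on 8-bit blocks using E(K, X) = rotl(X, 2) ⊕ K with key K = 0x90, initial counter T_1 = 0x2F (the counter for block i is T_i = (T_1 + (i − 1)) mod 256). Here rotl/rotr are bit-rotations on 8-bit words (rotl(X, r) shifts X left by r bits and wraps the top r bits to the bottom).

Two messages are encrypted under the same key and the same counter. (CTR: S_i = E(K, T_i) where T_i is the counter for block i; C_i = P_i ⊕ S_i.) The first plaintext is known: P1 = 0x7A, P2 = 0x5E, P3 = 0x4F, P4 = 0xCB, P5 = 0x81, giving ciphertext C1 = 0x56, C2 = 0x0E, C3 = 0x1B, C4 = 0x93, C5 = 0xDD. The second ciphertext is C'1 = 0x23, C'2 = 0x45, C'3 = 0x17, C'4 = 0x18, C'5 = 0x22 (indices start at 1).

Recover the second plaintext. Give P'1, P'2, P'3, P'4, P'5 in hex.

P'1 = 0x0F, P'2 = 0x15, P'3 = 0x43, P'4 = 0x40, P'5 = 0x7E

In CTR with a reused counter, both messages share the same keystream S_i, so C_i ⊕ C'_i = P_i ⊕ P'_i and thus P'_i = P_i ⊕ C_i ⊕ C'_i.
P'1: 0x7A ⊕ 0x56 ⊕ 0x23 = 0x0F.
P'2: 0x5E ⊕ 0x0E ⊕ 0x45 = 0x15.
P'3: 0x4F ⊕ 0x1B ⊕ 0x17 = 0x43.
P'4: 0xCB ⊕ 0x93 ⊕ 0x18 = 0x40.
P'5: 0x81 ⊕ 0xDD ⊕ 0x22 = 0x7E.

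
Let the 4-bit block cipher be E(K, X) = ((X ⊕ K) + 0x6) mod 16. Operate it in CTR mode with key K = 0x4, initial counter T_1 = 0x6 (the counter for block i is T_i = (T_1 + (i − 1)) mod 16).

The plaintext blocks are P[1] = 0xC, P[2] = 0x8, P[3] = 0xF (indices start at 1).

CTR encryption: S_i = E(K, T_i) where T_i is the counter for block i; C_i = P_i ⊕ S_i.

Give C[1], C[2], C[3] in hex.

C[1]: T = 0x6, S = E(K, T) = 0x8; 0xC ⊕ 0x8 = 0x4.
C[2]: T = 0x7, S = E(K, T) = 0x9; 0x8 ⊕ 0x9 = 0x1.
C[3]: T = 0x8, S = E(K, T) = 0x2; 0xF ⊕ 0x2 = 0xD.

C[1] = 0x4, C[2] = 0x1, C[3] = 0xD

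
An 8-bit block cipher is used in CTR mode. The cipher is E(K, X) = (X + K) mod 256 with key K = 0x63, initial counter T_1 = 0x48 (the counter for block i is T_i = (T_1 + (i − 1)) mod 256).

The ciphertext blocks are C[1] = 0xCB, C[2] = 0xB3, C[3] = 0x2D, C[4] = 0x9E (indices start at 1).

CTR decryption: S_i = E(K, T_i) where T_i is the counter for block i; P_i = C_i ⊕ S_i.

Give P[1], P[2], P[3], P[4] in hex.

P[1]: T = 0x48, S = E(K, T) = 0xAB; 0xCB ⊕ 0xAB = 0x60.
P[2]: T = 0x49, S = E(K, T) = 0xAC; 0xB3 ⊕ 0xAC = 0x1F.
P[3]: T = 0x4A, S = E(K, T) = 0xAD; 0x2D ⊕ 0xAD = 0x80.
P[4]: T = 0x4B, S = E(K, T) = 0xAE; 0x9E ⊕ 0xAE = 0x30.

P[1] = 0x60, P[2] = 0x1F, P[3] = 0x80, P[4] = 0x30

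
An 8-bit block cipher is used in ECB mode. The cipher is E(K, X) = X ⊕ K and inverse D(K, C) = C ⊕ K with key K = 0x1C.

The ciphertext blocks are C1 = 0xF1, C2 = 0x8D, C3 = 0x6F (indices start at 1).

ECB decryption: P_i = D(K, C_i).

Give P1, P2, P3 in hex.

P1: D(K, 0xF1) = 0xED.
P2: D(K, 0x8D) = 0x91.
P3: D(K, 0x6F) = 0x73.

P1 = 0xED, P2 = 0x91, P3 = 0x73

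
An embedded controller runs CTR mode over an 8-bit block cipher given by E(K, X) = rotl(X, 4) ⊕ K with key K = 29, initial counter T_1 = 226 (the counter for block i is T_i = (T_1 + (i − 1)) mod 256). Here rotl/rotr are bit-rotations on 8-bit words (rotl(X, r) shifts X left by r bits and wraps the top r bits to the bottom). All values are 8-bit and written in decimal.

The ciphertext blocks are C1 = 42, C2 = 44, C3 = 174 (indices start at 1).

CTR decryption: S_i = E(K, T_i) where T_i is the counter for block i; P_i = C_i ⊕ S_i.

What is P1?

P1: T = 226, S = E(K, T) = 51; 42 ⊕ 51 = 25.

P1 = 25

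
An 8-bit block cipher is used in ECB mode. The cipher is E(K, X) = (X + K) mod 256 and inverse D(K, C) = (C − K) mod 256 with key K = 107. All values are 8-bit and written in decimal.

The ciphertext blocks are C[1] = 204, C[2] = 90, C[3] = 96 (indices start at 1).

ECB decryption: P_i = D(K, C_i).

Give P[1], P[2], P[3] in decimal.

P[1] = 97, P[2] = 239, P[3] = 245

P[1]: D(K, 204) = 97.
P[2]: D(K, 90) = 239.
P[3]: D(K, 96) = 245.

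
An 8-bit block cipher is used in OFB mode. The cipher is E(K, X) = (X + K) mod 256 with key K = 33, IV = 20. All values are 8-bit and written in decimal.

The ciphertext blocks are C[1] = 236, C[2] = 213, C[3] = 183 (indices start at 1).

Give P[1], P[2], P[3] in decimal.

OFB decryption: S_i = E(K, S_{i−1}) with S_{0} = IV; P_i = C_i ⊕ S_i.
P[1]: S = E(K, 20) = 53; 236 ⊕ 53 = 217.
P[2]: S = E(K, 53) = 86; 213 ⊕ 86 = 131.
P[3]: S = E(K, 86) = 119; 183 ⊕ 119 = 192.

P[1] = 217, P[2] = 131, P[3] = 192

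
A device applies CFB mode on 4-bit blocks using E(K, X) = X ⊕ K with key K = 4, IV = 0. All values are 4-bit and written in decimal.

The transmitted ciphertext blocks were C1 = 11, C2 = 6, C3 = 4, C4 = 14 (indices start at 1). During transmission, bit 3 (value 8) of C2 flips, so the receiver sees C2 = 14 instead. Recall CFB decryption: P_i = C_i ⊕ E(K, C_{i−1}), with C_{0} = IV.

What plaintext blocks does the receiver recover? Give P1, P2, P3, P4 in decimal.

Only C2 changed, to 14. In CFB, a change in C_i flips the same bit in P_i and garbles P_{i+1}. Decrypting the received ciphertext:
P1: E(K, 0) = 4; 11 ⊕ 4 = 15.
P2: E(K, 11) = 15; 14 ⊕ 15 = 1.
P3: E(K, 14) = 10; 4 ⊕ 10 = 14.
P4: E(K, 4) = 0; 14 ⊕ 0 = 14.
Blocks that differ from the original plaintext: P2, P3.

P1 = 15, P2 = 1, P3 = 14, P4 = 14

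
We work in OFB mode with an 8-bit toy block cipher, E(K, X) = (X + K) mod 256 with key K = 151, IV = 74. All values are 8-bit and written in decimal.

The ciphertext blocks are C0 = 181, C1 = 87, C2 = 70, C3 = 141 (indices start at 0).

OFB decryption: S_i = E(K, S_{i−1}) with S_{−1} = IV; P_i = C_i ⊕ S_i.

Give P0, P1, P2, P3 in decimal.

P0 = 84, P1 = 47, P2 = 73, P3 = 43

P0: S = E(K, 74) = 225; 181 ⊕ 225 = 84.
P1: S = E(K, 225) = 120; 87 ⊕ 120 = 47.
P2: S = E(K, 120) = 15; 70 ⊕ 15 = 73.
P3: S = E(K, 15) = 166; 141 ⊕ 166 = 43.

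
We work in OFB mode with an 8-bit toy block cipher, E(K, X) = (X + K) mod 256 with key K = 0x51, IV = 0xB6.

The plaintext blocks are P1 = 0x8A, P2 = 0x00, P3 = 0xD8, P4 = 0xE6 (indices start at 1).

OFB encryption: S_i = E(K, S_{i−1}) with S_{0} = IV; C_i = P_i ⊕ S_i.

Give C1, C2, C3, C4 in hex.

C1: S = E(K, 0xB6) = 0x07; 0x8A ⊕ 0x07 = 0x8D.
C2: S = E(K, 0x07) = 0x58; 0x00 ⊕ 0x58 = 0x58.
C3: S = E(K, 0x58) = 0xA9; 0xD8 ⊕ 0xA9 = 0x71.
C4: S = E(K, 0xA9) = 0xFA; 0xE6 ⊕ 0xFA = 0x1C.

C1 = 0x8D, C2 = 0x58, C3 = 0x71, C4 = 0x1C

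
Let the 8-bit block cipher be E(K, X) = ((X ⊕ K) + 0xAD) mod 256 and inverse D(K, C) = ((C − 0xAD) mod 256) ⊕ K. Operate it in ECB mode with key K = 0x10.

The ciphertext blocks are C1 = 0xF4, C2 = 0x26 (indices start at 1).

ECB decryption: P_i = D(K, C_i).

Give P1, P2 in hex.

P1 = 0x57, P2 = 0x69

P1: D(K, 0xF4) = 0x57.
P2: D(K, 0x26) = 0x69.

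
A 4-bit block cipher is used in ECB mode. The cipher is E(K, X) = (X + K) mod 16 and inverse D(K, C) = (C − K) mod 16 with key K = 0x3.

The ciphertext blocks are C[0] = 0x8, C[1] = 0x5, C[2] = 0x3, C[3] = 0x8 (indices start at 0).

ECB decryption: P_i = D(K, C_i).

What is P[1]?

P[1]: D(K, 0x5) = 0x2.

P[1] = 0x2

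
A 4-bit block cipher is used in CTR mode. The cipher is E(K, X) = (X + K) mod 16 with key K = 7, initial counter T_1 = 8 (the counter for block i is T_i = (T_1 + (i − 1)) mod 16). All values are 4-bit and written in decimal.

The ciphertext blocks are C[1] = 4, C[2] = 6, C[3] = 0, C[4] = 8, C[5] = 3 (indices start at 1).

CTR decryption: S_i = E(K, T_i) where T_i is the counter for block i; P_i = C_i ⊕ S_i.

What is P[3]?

P[3]: T = 10, S = E(K, T) = 1; 0 ⊕ 1 = 1.

P[3] = 1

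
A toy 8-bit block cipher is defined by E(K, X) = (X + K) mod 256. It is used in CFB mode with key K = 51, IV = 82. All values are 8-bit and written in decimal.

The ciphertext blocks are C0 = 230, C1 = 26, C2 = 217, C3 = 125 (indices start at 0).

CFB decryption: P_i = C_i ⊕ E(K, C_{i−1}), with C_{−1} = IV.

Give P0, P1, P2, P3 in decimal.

P0: E(K, 82) = 133; 230 ⊕ 133 = 99.
P1: E(K, 230) = 25; 26 ⊕ 25 = 3.
P2: E(K, 26) = 77; 217 ⊕ 77 = 148.
P3: E(K, 217) = 12; 125 ⊕ 12 = 113.

P0 = 99, P1 = 3, P2 = 148, P3 = 113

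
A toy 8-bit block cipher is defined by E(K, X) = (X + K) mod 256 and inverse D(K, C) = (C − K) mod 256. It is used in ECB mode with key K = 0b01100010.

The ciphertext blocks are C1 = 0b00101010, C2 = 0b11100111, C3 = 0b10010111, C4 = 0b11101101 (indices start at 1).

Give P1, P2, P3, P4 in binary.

ECB decryption: P_i = D(K, C_i).
P1: D(K, 0b00101010) = 0b11001000.
P2: D(K, 0b11100111) = 0b10000101.
P3: D(K, 0b10010111) = 0b00110101.
P4: D(K, 0b11101101) = 0b10001011.

P1 = 0b11001000, P2 = 0b10000101, P3 = 0b00110101, P4 = 0b10001011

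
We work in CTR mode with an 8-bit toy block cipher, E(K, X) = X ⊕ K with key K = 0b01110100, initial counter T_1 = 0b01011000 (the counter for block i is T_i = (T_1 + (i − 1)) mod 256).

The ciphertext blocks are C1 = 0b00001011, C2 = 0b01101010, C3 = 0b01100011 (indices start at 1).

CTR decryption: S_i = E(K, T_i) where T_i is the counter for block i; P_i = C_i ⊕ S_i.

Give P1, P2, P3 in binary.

P1 = 0b00100111, P2 = 0b01000111, P3 = 0b01001101

P1: T = 0b01011000, S = E(K, T) = 0b00101100; 0b00001011 ⊕ 0b00101100 = 0b00100111.
P2: T = 0b01011001, S = E(K, T) = 0b00101101; 0b01101010 ⊕ 0b00101101 = 0b01000111.
P3: T = 0b01011010, S = E(K, T) = 0b00101110; 0b01100011 ⊕ 0b00101110 = 0b01001101.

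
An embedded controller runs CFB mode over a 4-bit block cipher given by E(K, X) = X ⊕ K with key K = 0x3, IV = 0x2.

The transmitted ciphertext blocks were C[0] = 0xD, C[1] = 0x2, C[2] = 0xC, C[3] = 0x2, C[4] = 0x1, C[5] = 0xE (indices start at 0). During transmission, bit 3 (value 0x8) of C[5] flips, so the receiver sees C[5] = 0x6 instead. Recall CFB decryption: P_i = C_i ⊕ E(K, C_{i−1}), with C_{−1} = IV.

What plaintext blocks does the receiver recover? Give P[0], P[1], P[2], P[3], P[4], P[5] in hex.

P[0] = 0xC, P[1] = 0xC, P[2] = 0xD, P[3] = 0xD, P[4] = 0x0, P[5] = 0x4

Only C[5] changed, to 0x6. In CFB, a change in C_i flips the same bit in P_i and garbles P_{i+1}. Decrypting the received ciphertext:
P[0]: E(K, 0x2) = 0x1; 0xD ⊕ 0x1 = 0xC.
P[1]: E(K, 0xD) = 0xE; 0x2 ⊕ 0xE = 0xC.
P[2]: E(K, 0x2) = 0x1; 0xC ⊕ 0x1 = 0xD.
P[3]: E(K, 0xC) = 0xF; 0x2 ⊕ 0xF = 0xD.
P[4]: E(K, 0x2) = 0x1; 0x1 ⊕ 0x1 = 0x0.
P[5]: E(K, 0x1) = 0x2; 0x6 ⊕ 0x2 = 0x4.
Blocks that differ from the original plaintext: P[5].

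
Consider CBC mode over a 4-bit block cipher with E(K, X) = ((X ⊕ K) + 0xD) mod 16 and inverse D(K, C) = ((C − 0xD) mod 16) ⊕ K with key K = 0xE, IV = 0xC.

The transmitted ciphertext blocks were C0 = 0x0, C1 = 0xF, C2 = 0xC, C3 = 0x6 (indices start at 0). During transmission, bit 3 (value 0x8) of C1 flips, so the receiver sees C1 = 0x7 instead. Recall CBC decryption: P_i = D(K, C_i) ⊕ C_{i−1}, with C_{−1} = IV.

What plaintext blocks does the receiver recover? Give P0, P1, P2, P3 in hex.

P0 = 0x1, P1 = 0x4, P2 = 0x6, P3 = 0xB

Only C1 changed, to 0x7. In CBC, a change in C_i garbles P_i and flips the same bit in P_{i+1}. Decrypting the received ciphertext:
P0: D(K, 0x0) = 0xD; 0xD ⊕ 0xC = 0x1.
P1: D(K, 0x7) = 0x4; 0x4 ⊕ 0x0 = 0x4.
P2: D(K, 0xC) = 0x1; 0x1 ⊕ 0x7 = 0x6.
P3: D(K, 0x6) = 0x7; 0x7 ⊕ 0xC = 0xB.
Blocks that differ from the original plaintext: P1, P2.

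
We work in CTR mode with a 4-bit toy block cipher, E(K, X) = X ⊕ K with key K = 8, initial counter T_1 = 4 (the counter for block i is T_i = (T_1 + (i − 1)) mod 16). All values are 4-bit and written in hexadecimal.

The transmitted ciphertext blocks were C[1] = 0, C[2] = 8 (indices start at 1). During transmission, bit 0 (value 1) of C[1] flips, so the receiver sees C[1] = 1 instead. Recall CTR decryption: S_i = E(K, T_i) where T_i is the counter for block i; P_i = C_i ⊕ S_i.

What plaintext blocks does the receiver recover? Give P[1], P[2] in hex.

P[1] = D, P[2] = 5

Only C[1] changed, to 1. In CTR, a change in C_i flips the same bit in P_i only; the keystream is unaffected. Decrypting the received ciphertext:
P[1]: T = 4, S = E(K, T) = C; 1 ⊕ C = D.
P[2]: T = 5, S = E(K, T) = D; 8 ⊕ D = 5.
Blocks that differ from the original plaintext: P[1].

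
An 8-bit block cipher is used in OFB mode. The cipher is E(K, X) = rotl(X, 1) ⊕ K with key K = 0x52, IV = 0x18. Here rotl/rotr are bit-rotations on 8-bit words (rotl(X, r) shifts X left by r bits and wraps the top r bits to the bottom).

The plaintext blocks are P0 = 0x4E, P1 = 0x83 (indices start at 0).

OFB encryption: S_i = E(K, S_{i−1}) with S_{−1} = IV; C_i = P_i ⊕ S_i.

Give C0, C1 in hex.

C0 = 0x2C, C1 = 0x15

C0: S = E(K, 0x18) = 0x62; 0x4E ⊕ 0x62 = 0x2C.
C1: S = E(K, 0x62) = 0x96; 0x83 ⊕ 0x96 = 0x15.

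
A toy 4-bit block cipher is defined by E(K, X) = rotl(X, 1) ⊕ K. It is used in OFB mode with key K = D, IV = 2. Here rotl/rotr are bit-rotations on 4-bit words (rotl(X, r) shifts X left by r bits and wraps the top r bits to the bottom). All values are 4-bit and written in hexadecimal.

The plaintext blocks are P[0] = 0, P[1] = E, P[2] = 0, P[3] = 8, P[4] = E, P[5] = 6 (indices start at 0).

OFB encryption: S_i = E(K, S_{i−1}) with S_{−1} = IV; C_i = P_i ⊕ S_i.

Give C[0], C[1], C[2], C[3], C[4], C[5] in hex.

C[0]: S = E(K, 2) = 9; 0 ⊕ 9 = 9.
C[1]: S = E(K, 9) = E; E ⊕ E = 0.
C[2]: S = E(K, E) = 0; 0 ⊕ 0 = 0.
C[3]: S = E(K, 0) = D; 8 ⊕ D = 5.
C[4]: S = E(K, D) = 6; E ⊕ 6 = 8.
C[5]: S = E(K, 6) = 1; 6 ⊕ 1 = 7.

C[0] = 9, C[1] = 0, C[2] = 0, C[3] = 5, C[4] = 8, C[5] = 7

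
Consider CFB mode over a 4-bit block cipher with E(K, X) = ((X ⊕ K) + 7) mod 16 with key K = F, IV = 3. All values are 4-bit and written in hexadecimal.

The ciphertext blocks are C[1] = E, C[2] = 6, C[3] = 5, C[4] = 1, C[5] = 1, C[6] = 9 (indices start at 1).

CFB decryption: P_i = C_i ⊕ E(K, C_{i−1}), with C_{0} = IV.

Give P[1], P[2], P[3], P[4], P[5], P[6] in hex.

P[1] = D, P[2] = E, P[3] = 5, P[4] = 0, P[5] = 4, P[6] = C

P[1]: E(K, 3) = 3; E ⊕ 3 = D.
P[2]: E(K, E) = 8; 6 ⊕ 8 = E.
P[3]: E(K, 6) = 0; 5 ⊕ 0 = 5.
P[4]: E(K, 5) = 1; 1 ⊕ 1 = 0.
P[5]: E(K, 1) = 5; 1 ⊕ 5 = 4.
P[6]: E(K, 1) = 5; 9 ⊕ 5 = C.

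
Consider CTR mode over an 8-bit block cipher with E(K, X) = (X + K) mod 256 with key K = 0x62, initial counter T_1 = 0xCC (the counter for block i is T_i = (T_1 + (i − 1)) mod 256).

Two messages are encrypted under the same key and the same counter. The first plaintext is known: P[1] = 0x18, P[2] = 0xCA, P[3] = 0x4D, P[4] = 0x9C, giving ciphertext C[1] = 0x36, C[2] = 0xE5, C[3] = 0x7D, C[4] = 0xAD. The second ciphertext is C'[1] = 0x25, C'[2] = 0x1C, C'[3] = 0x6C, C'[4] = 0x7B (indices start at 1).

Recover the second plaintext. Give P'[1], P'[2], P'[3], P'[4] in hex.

P'[1] = 0x0B, P'[2] = 0x33, P'[3] = 0x5C, P'[4] = 0x4A

In CTR with a reused counter, both messages share the same keystream S_i, so C_i ⊕ C'_i = P_i ⊕ P'_i and thus P'_i = P_i ⊕ C_i ⊕ C'_i.
P'[1]: 0x18 ⊕ 0x36 ⊕ 0x25 = 0x0B.
P'[2]: 0xCA ⊕ 0xE5 ⊕ 0x1C = 0x33.
P'[3]: 0x4D ⊕ 0x7D ⊕ 0x6C = 0x5C.
P'[4]: 0x9C ⊕ 0xAD ⊕ 0x7B = 0x4A.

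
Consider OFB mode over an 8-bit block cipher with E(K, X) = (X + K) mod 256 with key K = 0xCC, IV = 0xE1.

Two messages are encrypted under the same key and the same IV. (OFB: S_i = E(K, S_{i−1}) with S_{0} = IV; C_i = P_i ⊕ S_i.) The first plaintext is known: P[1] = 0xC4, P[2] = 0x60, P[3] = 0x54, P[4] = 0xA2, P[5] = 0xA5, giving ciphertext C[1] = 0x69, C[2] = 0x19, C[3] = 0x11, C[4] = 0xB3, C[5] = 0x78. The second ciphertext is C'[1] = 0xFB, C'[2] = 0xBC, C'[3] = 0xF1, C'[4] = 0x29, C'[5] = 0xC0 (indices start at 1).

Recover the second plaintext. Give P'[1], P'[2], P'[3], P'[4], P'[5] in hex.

P'[1] = 0x56, P'[2] = 0xC5, P'[3] = 0xB4, P'[4] = 0x38, P'[5] = 0x1D

In OFB with a reused IV, both messages share the same keystream S_i, so C_i ⊕ C'_i = P_i ⊕ P'_i and thus P'_i = P_i ⊕ C_i ⊕ C'_i.
P'[1]: 0xC4 ⊕ 0x69 ⊕ 0xFB = 0x56.
P'[2]: 0x60 ⊕ 0x19 ⊕ 0xBC = 0xC5.
P'[3]: 0x54 ⊕ 0x11 ⊕ 0xF1 = 0xB4.
P'[4]: 0xA2 ⊕ 0xB3 ⊕ 0x29 = 0x38.
P'[5]: 0xA5 ⊕ 0x78 ⊕ 0xC0 = 0x1D.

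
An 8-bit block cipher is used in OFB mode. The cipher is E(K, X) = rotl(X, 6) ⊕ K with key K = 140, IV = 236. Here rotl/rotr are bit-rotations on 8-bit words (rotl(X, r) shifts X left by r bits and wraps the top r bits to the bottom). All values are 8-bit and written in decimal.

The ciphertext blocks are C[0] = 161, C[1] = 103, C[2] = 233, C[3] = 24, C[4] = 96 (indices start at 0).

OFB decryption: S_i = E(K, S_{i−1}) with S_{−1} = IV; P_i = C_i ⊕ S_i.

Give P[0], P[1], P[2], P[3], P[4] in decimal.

P[0] = 22, P[1] = 6, P[2] = 61, P[3] = 161, P[4] = 130

P[0]: S = E(K, 236) = 183; 161 ⊕ 183 = 22.
P[1]: S = E(K, 183) = 97; 103 ⊕ 97 = 6.
P[2]: S = E(K, 97) = 212; 233 ⊕ 212 = 61.
P[3]: S = E(K, 212) = 185; 24 ⊕ 185 = 161.
P[4]: S = E(K, 185) = 226; 96 ⊕ 226 = 130.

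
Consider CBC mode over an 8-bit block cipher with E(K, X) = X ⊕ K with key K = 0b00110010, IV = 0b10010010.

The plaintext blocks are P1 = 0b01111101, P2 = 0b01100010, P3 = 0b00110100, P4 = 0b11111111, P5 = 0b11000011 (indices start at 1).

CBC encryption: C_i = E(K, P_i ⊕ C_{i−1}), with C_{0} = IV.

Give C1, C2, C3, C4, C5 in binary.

C1 = 0b11011101, C2 = 0b10001101, C3 = 0b10001011, C4 = 0b01000110, C5 = 0b10110111

C1: P1 ⊕ 0b10010010 = 0b11101111; E(K, 0b11101111) = 0b11011101.
C2: P2 ⊕ 0b11011101 = 0b10111111; E(K, 0b10111111) = 0b10001101.
C3: P3 ⊕ 0b10001101 = 0b10111001; E(K, 0b10111001) = 0b10001011.
C4: P4 ⊕ 0b10001011 = 0b01110100; E(K, 0b01110100) = 0b01000110.
C5: P5 ⊕ 0b01000110 = 0b10000101; E(K, 0b10000101) = 0b10110111.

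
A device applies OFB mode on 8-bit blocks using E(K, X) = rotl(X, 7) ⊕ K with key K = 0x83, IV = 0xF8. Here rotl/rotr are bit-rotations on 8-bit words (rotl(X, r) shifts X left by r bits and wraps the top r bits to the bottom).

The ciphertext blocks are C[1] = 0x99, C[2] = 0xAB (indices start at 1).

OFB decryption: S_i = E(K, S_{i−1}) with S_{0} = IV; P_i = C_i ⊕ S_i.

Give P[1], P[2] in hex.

P[1]: S = E(K, 0xF8) = 0xFF; 0x99 ⊕ 0xFF = 0x66.
P[2]: S = E(K, 0xFF) = 0x7C; 0xAB ⊕ 0x7C = 0xD7.

P[1] = 0x66, P[2] = 0xD7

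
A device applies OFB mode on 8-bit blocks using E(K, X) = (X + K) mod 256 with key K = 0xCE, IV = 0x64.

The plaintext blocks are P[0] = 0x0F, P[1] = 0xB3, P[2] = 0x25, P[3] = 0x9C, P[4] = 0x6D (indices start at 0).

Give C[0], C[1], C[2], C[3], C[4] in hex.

OFB encryption: S_i = E(K, S_{i−1}) with S_{−1} = IV; C_i = P_i ⊕ S_i.
C[0]: S = E(K, 0x64) = 0x32; 0x0F ⊕ 0x32 = 0x3D.
C[1]: S = E(K, 0x32) = 0x00; 0xB3 ⊕ 0x00 = 0xB3.
C[2]: S = E(K, 0x00) = 0xCE; 0x25 ⊕ 0xCE = 0xEB.
C[3]: S = E(K, 0xCE) = 0x9C; 0x9C ⊕ 0x9C = 0x00.
C[4]: S = E(K, 0x9C) = 0x6A; 0x6D ⊕ 0x6A = 0x07.

C[0] = 0x3D, C[1] = 0xB3, C[2] = 0xEB, C[3] = 0x00, C[4] = 0x07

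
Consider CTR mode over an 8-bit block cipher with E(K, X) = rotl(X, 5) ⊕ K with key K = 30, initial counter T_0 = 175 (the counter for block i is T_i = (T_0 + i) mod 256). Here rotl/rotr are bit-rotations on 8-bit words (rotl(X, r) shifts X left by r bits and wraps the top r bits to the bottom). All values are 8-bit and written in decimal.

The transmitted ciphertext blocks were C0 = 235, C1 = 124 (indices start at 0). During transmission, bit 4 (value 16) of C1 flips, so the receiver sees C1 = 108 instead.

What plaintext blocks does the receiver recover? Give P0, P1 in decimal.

CTR decryption: S_i = E(K, T_i) where T_i is the counter for block i; P_i = C_i ⊕ S_i.
Only C1 changed, to 108. In CTR, a change in C_i flips the same bit in P_i only; the keystream is unaffected. Decrypting the received ciphertext:
P0: T = 175, S = E(K, T) = 235; 235 ⊕ 235 = 0.
P1: T = 176, S = E(K, T) = 8; 108 ⊕ 8 = 100.
Blocks that differ from the original plaintext: P1.

P0 = 0, P1 = 100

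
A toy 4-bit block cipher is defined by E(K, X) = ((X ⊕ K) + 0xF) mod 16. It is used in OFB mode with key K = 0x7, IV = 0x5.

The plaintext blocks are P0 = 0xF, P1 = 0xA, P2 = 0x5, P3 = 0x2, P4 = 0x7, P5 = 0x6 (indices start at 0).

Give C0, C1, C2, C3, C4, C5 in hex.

C0 = 0xE, C1 = 0xF, C2 = 0x4, C3 = 0x7, C4 = 0x6, C5 = 0x3

OFB encryption: S_i = E(K, S_{i−1}) with S_{−1} = IV; C_i = P_i ⊕ S_i.
C0: S = E(K, 0x5) = 0x1; 0xF ⊕ 0x1 = 0xE.
C1: S = E(K, 0x1) = 0x5; 0xA ⊕ 0x5 = 0xF.
C2: S = E(K, 0x5) = 0x1; 0x5 ⊕ 0x1 = 0x4.
C3: S = E(K, 0x1) = 0x5; 0x2 ⊕ 0x5 = 0x7.
C4: S = E(K, 0x5) = 0x1; 0x7 ⊕ 0x1 = 0x6.
C5: S = E(K, 0x1) = 0x5; 0x6 ⊕ 0x5 = 0x3.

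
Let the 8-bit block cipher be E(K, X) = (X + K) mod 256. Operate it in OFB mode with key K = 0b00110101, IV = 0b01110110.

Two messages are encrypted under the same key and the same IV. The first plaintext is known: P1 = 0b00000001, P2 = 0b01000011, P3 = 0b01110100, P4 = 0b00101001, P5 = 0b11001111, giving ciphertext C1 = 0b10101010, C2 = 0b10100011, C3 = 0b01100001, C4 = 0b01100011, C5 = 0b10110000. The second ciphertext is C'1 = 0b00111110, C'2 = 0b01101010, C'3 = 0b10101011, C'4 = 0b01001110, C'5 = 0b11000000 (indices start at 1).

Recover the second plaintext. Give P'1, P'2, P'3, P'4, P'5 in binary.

In OFB with a reused IV, both messages share the same keystream S_i, so C_i ⊕ C'_i = P_i ⊕ P'_i and thus P'_i = P_i ⊕ C_i ⊕ C'_i.
P'1: 0b00000001 ⊕ 0b10101010 ⊕ 0b00111110 = 0b10010101.
P'2: 0b01000011 ⊕ 0b10100011 ⊕ 0b01101010 = 0b10001010.
P'3: 0b01110100 ⊕ 0b01100001 ⊕ 0b10101011 = 0b10111110.
P'4: 0b00101001 ⊕ 0b01100011 ⊕ 0b01001110 = 0b00000100.
P'5: 0b11001111 ⊕ 0b10110000 ⊕ 0b11000000 = 0b10111111.

P'1 = 0b10010101, P'2 = 0b10001010, P'3 = 0b10111110, P'4 = 0b00000100, P'5 = 0b10111111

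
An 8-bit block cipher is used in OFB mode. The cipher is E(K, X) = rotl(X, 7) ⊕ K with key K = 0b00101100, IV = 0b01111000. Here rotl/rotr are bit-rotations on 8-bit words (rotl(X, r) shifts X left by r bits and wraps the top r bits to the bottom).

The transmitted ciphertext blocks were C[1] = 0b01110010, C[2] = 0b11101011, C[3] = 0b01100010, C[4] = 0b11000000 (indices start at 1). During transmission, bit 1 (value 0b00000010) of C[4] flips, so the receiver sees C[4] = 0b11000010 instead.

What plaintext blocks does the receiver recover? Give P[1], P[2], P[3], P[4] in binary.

OFB decryption: S_i = E(K, S_{i−1}) with S_{0} = IV; P_i = C_i ⊕ S_i.
Only C[4] changed, to 0b11000010. In OFB, a change in C_i flips the same bit in P_i only; the keystream is unaffected. Decrypting the received ciphertext:
P[1]: S = E(K, 0b01111000) = 0b00010000; 0b01110010 ⊕ 0b00010000 = 0b01100010.
P[2]: S = E(K, 0b00010000) = 0b00100100; 0b11101011 ⊕ 0b00100100 = 0b11001111.
P[3]: S = E(K, 0b00100100) = 0b00111110; 0b01100010 ⊕ 0b00111110 = 0b01011100.
P[4]: S = E(K, 0b00111110) = 0b00110011; 0b11000010 ⊕ 0b00110011 = 0b11110001.
Blocks that differ from the original plaintext: P[4].

P[1] = 0b01100010, P[2] = 0b11001111, P[3] = 0b01011100, P[4] = 0b11110001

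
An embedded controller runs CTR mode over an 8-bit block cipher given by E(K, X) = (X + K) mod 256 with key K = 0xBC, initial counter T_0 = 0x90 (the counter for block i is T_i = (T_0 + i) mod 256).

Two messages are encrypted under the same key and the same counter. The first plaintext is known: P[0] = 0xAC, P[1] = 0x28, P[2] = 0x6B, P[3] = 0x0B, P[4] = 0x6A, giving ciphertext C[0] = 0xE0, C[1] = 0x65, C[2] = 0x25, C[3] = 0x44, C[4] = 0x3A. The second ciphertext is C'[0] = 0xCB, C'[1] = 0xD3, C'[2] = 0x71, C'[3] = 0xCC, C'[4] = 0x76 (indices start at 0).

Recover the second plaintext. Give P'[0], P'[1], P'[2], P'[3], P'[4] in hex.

In CTR with a reused counter, both messages share the same keystream S_i, so C_i ⊕ C'_i = P_i ⊕ P'_i and thus P'_i = P_i ⊕ C_i ⊕ C'_i.
P'[0]: 0xAC ⊕ 0xE0 ⊕ 0xCB = 0x87.
P'[1]: 0x28 ⊕ 0x65 ⊕ 0xD3 = 0x9E.
P'[2]: 0x6B ⊕ 0x25 ⊕ 0x71 = 0x3F.
P'[3]: 0x0B ⊕ 0x44 ⊕ 0xCC = 0x83.
P'[4]: 0x6A ⊕ 0x3A ⊕ 0x76 = 0x26.

P'[0] = 0x87, P'[1] = 0x9E, P'[2] = 0x3F, P'[3] = 0x83, P'[4] = 0x26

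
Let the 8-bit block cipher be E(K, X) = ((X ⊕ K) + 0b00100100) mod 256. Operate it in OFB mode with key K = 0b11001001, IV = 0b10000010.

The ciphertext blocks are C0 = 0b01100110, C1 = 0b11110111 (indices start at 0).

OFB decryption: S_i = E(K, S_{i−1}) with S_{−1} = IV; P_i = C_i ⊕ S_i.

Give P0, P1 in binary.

P0 = 0b00001001, P1 = 0b00111101

P0: S = E(K, 0b10000010) = 0b01101111; 0b01100110 ⊕ 0b01101111 = 0b00001001.
P1: S = E(K, 0b01101111) = 0b11001010; 0b11110111 ⊕ 0b11001010 = 0b00111101.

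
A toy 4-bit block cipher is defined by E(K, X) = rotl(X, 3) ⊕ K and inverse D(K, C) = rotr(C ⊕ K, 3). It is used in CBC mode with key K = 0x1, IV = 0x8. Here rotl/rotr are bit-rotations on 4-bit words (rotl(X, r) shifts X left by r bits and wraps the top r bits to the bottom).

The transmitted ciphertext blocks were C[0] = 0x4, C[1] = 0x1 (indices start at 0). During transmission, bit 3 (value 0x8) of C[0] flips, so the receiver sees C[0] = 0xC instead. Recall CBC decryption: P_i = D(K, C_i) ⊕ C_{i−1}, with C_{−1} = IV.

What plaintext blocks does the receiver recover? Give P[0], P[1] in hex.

Only C[0] changed, to 0xC. In CBC, a change in C_i garbles P_i and flips the same bit in P_{i+1}. Decrypting the received ciphertext:
P[0]: D(K, 0xC) = 0xB; 0xB ⊕ 0x8 = 0x3.
P[1]: D(K, 0x1) = 0x0; 0x0 ⊕ 0xC = 0xC.
Blocks that differ from the original plaintext: P[0], P[1].

P[0] = 0x3, P[1] = 0xC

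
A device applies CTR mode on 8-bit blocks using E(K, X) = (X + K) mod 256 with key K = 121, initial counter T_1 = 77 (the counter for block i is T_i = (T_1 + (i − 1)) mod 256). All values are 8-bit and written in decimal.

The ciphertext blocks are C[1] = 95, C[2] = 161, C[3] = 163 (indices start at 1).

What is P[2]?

P[2] = 102

CTR decryption: S_i = E(K, T_i) where T_i is the counter for block i; P_i = C_i ⊕ S_i.
P[2]: T = 78, S = E(K, T) = 199; 161 ⊕ 199 = 102.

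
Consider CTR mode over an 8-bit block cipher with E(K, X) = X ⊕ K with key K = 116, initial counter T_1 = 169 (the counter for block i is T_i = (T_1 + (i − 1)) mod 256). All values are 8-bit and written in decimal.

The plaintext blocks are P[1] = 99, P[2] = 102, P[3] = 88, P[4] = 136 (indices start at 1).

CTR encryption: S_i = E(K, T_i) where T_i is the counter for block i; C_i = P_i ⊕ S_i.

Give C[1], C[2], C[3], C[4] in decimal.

C[1]: T = 169, S = E(K, T) = 221; 99 ⊕ 221 = 190.
C[2]: T = 170, S = E(K, T) = 222; 102 ⊕ 222 = 184.
C[3]: T = 171, S = E(K, T) = 223; 88 ⊕ 223 = 135.
C[4]: T = 172, S = E(K, T) = 216; 136 ⊕ 216 = 80.

C[1] = 190, C[2] = 184, C[3] = 135, C[4] = 80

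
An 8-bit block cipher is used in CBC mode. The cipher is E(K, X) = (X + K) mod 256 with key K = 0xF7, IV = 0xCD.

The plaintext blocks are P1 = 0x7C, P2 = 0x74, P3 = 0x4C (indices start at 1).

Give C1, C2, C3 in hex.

CBC encryption: C_i = E(K, P_i ⊕ C_{i−1}), with C_{0} = IV.
C1: P1 ⊕ 0xCD = 0xB1; E(K, 0xB1) = 0xA8.
C2: P2 ⊕ 0xA8 = 0xDC; E(K, 0xDC) = 0xD3.
C3: P3 ⊕ 0xD3 = 0x9F; E(K, 0x9F) = 0x96.

C1 = 0xA8, C2 = 0xD3, C3 = 0x96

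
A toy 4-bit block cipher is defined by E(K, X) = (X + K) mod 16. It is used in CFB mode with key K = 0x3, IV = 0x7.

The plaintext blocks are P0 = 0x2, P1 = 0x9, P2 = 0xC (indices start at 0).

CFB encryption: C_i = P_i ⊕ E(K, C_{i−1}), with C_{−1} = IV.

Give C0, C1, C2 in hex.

C0: E(K, 0x7) = 0xA; 0x2 ⊕ 0xA = 0x8.
C1: E(K, 0x8) = 0xB; 0x9 ⊕ 0xB = 0x2.
C2: E(K, 0x2) = 0x5; 0xC ⊕ 0x5 = 0x9.

C0 = 0x8, C1 = 0x2, C2 = 0x9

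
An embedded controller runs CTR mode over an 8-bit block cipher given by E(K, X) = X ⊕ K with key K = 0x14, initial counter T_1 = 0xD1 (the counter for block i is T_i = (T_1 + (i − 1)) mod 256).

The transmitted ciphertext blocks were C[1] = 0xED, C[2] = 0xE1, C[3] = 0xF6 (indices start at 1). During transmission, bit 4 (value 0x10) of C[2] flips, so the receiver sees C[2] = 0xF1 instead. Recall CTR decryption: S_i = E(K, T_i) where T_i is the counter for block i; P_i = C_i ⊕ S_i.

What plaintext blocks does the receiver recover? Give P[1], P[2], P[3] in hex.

Only C[2] changed, to 0xF1. In CTR, a change in C_i flips the same bit in P_i only; the keystream is unaffected. Decrypting the received ciphertext:
P[1]: T = 0xD1, S = E(K, T) = 0xC5; 0xED ⊕ 0xC5 = 0x28.
P[2]: T = 0xD2, S = E(K, T) = 0xC6; 0xF1 ⊕ 0xC6 = 0x37.
P[3]: T = 0xD3, S = E(K, T) = 0xC7; 0xF6 ⊕ 0xC7 = 0x31.
Blocks that differ from the original plaintext: P[2].

P[1] = 0x28, P[2] = 0x37, P[3] = 0x31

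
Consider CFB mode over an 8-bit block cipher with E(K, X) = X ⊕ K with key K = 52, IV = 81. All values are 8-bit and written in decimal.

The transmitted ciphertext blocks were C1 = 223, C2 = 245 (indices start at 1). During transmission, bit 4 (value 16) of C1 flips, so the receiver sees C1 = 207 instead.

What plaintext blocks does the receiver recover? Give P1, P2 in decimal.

P1 = 170, P2 = 14

CFB decryption: P_i = C_i ⊕ E(K, C_{i−1}), with C_{0} = IV.
Only C1 changed, to 207. In CFB, a change in C_i flips the same bit in P_i and garbles P_{i+1}. Decrypting the received ciphertext:
P1: E(K, 81) = 101; 207 ⊕ 101 = 170.
P2: E(K, 207) = 251; 245 ⊕ 251 = 14.
Blocks that differ from the original plaintext: P1, P2.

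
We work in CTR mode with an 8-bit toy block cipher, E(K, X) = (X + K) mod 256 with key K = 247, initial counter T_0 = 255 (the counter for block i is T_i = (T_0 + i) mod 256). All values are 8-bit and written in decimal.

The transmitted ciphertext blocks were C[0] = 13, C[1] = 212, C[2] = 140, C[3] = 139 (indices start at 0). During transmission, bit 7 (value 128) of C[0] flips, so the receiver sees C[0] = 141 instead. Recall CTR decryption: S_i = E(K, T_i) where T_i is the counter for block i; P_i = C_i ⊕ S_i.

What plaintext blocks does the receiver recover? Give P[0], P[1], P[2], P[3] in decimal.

Only C[0] changed, to 141. In CTR, a change in C_i flips the same bit in P_i only; the keystream is unaffected. Decrypting the received ciphertext:
P[0]: T = 255, S = E(K, T) = 246; 141 ⊕ 246 = 123.
P[1]: T = 0, S = E(K, T) = 247; 212 ⊕ 247 = 35.
P[2]: T = 1, S = E(K, T) = 248; 140 ⊕ 248 = 116.
P[3]: T = 2, S = E(K, T) = 249; 139 ⊕ 249 = 114.
Blocks that differ from the original plaintext: P[0].

P[0] = 123, P[1] = 35, P[2] = 116, P[3] = 114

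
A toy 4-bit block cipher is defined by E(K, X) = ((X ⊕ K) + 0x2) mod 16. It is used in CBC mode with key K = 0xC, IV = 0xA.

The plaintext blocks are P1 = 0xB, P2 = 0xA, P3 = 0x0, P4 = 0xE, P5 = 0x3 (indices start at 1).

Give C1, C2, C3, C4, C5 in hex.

C1 = 0xF, C2 = 0xB, C3 = 0x9, C4 = 0xD, C5 = 0x4

CBC encryption: C_i = E(K, P_i ⊕ C_{i−1}), with C_{0} = IV.
C1: P1 ⊕ 0xA = 0x1; E(K, 0x1) = 0xF.
C2: P2 ⊕ 0xF = 0x5; E(K, 0x5) = 0xB.
C3: P3 ⊕ 0xB = 0xB; E(K, 0xB) = 0x9.
C4: P4 ⊕ 0x9 = 0x7; E(K, 0x7) = 0xD.
C5: P5 ⊕ 0xD = 0xE; E(K, 0xE) = 0x4.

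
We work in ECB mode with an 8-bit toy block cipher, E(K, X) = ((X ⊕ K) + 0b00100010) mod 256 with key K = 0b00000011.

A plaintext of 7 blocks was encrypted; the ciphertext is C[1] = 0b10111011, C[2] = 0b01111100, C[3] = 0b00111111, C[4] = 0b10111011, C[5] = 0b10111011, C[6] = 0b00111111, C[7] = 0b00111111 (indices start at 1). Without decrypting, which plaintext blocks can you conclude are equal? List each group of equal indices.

ECB encrypts each block independently with the same key, so equal ciphertext blocks imply equal plaintext blocks.
C[1] = C[4] = C[5] = 0b10111011, so P[1] = P[4] = P[5].
C[3] = C[6] = C[7] = 0b00111111, so P[3] = P[6] = P[7].

P[1] = P[4] = P[5]; P[3] = P[6] = P[7]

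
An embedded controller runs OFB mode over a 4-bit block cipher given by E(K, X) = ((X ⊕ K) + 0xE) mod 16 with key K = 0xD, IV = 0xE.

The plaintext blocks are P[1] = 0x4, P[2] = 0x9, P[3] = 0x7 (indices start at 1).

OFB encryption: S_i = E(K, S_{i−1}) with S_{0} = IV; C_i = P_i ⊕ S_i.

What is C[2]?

C[2] = 0x3

C[1]: S = E(K, 0xE) = 0x1; 0x4 ⊕ 0x1 = 0x5.
C[2]: S = E(K, 0x1) = 0xA; 0x9 ⊕ 0xA = 0x3.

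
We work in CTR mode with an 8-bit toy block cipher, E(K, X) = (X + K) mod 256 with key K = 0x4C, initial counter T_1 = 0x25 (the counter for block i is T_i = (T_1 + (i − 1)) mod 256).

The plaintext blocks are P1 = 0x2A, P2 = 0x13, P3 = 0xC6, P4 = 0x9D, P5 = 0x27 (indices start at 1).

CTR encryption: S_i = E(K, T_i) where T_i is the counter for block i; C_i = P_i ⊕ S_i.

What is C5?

C1: T = 0x25, S = E(K, T) = 0x71; 0x2A ⊕ 0x71 = 0x5B.
C2: T = 0x26, S = E(K, T) = 0x72; 0x13 ⊕ 0x72 = 0x61.
C3: T = 0x27, S = E(K, T) = 0x73; 0xC6 ⊕ 0x73 = 0xB5.
C4: T = 0x28, S = E(K, T) = 0x74; 0x9D ⊕ 0x74 = 0xE9.
C5: T = 0x29, S = E(K, T) = 0x75; 0x27 ⊕ 0x75 = 0x52.

C5 = 0x52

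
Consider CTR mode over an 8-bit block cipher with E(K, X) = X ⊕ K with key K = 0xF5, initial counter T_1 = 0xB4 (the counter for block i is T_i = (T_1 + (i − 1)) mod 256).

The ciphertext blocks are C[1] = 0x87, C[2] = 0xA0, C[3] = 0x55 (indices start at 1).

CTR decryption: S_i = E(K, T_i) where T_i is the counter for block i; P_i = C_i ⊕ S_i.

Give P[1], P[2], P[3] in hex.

P[1]: T = 0xB4, S = E(K, T) = 0x41; 0x87 ⊕ 0x41 = 0xC6.
P[2]: T = 0xB5, S = E(K, T) = 0x40; 0xA0 ⊕ 0x40 = 0xE0.
P[3]: T = 0xB6, S = E(K, T) = 0x43; 0x55 ⊕ 0x43 = 0x16.

P[1] = 0xC6, P[2] = 0xE0, P[3] = 0x16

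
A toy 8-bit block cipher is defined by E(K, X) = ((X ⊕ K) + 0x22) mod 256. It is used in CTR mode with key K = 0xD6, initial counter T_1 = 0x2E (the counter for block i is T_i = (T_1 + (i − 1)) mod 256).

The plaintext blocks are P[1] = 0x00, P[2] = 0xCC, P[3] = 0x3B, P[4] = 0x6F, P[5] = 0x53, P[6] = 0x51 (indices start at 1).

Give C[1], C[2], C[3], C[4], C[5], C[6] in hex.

C[1] = 0x1A, C[2] = 0xD7, C[3] = 0x33, C[4] = 0x66, C[5] = 0x55, C[6] = 0x56

CTR encryption: S_i = E(K, T_i) where T_i is the counter for block i; C_i = P_i ⊕ S_i.
C[1]: T = 0x2E, S = E(K, T) = 0x1A; 0x00 ⊕ 0x1A = 0x1A.
C[2]: T = 0x2F, S = E(K, T) = 0x1B; 0xCC ⊕ 0x1B = 0xD7.
C[3]: T = 0x30, S = E(K, T) = 0x08; 0x3B ⊕ 0x08 = 0x33.
C[4]: T = 0x31, S = E(K, T) = 0x09; 0x6F ⊕ 0x09 = 0x66.
C[5]: T = 0x32, S = E(K, T) = 0x06; 0x53 ⊕ 0x06 = 0x55.
C[6]: T = 0x33, S = E(K, T) = 0x07; 0x51 ⊕ 0x07 = 0x56.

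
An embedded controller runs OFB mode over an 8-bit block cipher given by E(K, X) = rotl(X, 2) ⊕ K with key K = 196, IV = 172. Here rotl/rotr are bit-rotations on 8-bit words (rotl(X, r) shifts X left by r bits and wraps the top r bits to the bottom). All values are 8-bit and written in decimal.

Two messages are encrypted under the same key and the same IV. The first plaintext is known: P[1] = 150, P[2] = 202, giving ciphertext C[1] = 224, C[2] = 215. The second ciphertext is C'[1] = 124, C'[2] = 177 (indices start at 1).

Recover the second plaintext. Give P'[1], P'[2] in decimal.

In OFB with a reused IV, both messages share the same keystream S_i, so C_i ⊕ C'_i = P_i ⊕ P'_i and thus P'_i = P_i ⊕ C_i ⊕ C'_i.
P'[1]: 150 ⊕ 224 ⊕ 124 = 10.
P'[2]: 202 ⊕ 215 ⊕ 177 = 172.

P'[1] = 10, P'[2] = 172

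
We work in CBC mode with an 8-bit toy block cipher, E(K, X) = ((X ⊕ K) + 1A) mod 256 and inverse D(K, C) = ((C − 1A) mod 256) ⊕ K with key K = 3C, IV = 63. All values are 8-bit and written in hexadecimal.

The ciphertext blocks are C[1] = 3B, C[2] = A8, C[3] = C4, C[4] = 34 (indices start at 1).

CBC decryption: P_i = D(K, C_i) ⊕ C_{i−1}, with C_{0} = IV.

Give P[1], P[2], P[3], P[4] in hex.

P[1]: D(K, 3B) = 1D; 1D ⊕ 63 = 7E.
P[2]: D(K, A8) = B2; B2 ⊕ 3B = 89.
P[3]: D(K, C4) = 96; 96 ⊕ A8 = 3E.
P[4]: D(K, 34) = 26; 26 ⊕ C4 = E2.

P[1] = 7E, P[2] = 89, P[3] = 3E, P[4] = E2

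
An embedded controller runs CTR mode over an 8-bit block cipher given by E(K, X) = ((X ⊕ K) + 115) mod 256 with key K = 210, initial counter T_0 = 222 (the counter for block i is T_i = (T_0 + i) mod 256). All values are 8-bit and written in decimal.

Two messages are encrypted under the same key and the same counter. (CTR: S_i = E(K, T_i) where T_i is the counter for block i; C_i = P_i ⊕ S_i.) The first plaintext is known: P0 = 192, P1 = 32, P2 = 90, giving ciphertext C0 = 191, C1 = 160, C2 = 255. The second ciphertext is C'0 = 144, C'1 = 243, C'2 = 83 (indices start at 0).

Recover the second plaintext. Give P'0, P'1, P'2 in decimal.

In CTR with a reused counter, both messages share the same keystream S_i, so C_i ⊕ C'_i = P_i ⊕ P'_i and thus P'_i = P_i ⊕ C_i ⊕ C'_i.
P'0: 192 ⊕ 191 ⊕ 144 = 239.
P'1: 32 ⊕ 160 ⊕ 243 = 115.
P'2: 90 ⊕ 255 ⊕ 83 = 246.

P'0 = 239, P'1 = 115, P'2 = 246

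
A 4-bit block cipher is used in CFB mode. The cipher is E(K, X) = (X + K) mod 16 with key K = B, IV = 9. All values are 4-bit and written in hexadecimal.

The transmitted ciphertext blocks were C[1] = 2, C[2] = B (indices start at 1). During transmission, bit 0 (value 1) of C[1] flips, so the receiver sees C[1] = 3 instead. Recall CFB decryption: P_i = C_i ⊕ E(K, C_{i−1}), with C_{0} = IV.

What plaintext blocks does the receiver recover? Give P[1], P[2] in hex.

P[1] = 7, P[2] = 5

Only C[1] changed, to 3. In CFB, a change in C_i flips the same bit in P_i and garbles P_{i+1}. Decrypting the received ciphertext:
P[1]: E(K, 9) = 4; 3 ⊕ 4 = 7.
P[2]: E(K, 3) = E; B ⊕ E = 5.
Blocks that differ from the original plaintext: P[1], P[2].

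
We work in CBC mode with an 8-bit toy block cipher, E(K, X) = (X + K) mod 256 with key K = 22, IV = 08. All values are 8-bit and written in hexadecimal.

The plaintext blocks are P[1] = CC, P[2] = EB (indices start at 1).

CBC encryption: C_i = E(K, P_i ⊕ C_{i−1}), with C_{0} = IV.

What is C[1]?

C[1] = E6

C[1]: P[1] ⊕ 08 = C4; E(K, C4) = E6.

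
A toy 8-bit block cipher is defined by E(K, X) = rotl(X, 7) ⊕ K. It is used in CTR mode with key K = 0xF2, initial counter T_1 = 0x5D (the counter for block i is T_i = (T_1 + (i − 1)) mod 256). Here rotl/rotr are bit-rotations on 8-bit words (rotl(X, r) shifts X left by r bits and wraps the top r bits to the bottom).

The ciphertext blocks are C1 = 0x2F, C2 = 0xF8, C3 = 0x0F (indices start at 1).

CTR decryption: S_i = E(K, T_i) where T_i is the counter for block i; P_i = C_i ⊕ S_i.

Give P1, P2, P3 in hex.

P1 = 0x73, P2 = 0x25, P3 = 0x52

P1: T = 0x5D, S = E(K, T) = 0x5C; 0x2F ⊕ 0x5C = 0x73.
P2: T = 0x5E, S = E(K, T) = 0xDD; 0xF8 ⊕ 0xDD = 0x25.
P3: T = 0x5F, S = E(K, T) = 0x5D; 0x0F ⊕ 0x5D = 0x52.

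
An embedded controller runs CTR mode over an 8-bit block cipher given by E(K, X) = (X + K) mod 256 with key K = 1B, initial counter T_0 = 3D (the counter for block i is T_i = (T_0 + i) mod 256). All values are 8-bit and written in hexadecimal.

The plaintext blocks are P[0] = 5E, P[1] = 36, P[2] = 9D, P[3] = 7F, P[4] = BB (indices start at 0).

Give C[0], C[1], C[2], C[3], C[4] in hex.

C[0] = 06, C[1] = 6F, C[2] = C7, C[3] = 24, C[4] = E7

CTR encryption: S_i = E(K, T_i) where T_i is the counter for block i; C_i = P_i ⊕ S_i.
C[0]: T = 3D, S = E(K, T) = 58; 5E ⊕ 58 = 06.
C[1]: T = 3E, S = E(K, T) = 59; 36 ⊕ 59 = 6F.
C[2]: T = 3F, S = E(K, T) = 5A; 9D ⊕ 5A = C7.
C[3]: T = 40, S = E(K, T) = 5B; 7F ⊕ 5B = 24.
C[4]: T = 41, S = E(K, T) = 5C; BB ⊕ 5C = E7.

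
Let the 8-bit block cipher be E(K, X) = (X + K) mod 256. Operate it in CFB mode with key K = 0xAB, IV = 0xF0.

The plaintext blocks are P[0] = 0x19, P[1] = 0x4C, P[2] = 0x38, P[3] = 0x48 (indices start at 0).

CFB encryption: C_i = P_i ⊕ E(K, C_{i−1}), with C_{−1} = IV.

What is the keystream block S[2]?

0x0C

C[0]: E(K, 0xF0) = 0x9B; 0x19 ⊕ 0x9B = 0x82.
C[1]: E(K, 0x82) = 0x2D; 0x4C ⊕ 0x2D = 0x61.
C[2]: E(K, 0x61) = 0x0C; 0x38 ⊕ 0x0C = 0x34.
So S[2] = 0x0C.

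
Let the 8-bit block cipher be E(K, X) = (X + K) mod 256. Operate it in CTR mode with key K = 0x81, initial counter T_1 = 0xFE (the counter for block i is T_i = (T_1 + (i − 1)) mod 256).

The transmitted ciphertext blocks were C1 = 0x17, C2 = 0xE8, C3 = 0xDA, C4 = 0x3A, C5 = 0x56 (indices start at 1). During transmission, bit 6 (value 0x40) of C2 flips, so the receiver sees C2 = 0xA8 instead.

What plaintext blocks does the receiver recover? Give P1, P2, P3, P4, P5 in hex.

CTR decryption: S_i = E(K, T_i) where T_i is the counter for block i; P_i = C_i ⊕ S_i.
Only C2 changed, to 0xA8. In CTR, a change in C_i flips the same bit in P_i only; the keystream is unaffected. Decrypting the received ciphertext:
P1: T = 0xFE, S = E(K, T) = 0x7F; 0x17 ⊕ 0x7F = 0x68.
P2: T = 0xFF, S = E(K, T) = 0x80; 0xA8 ⊕ 0x80 = 0x28.
P3: T = 0x00, S = E(K, T) = 0x81; 0xDA ⊕ 0x81 = 0x5B.
P4: T = 0x01, S = E(K, T) = 0x82; 0x3A ⊕ 0x82 = 0xB8.
P5: T = 0x02, S = E(K, T) = 0x83; 0x56 ⊕ 0x83 = 0xD5.
Blocks that differ from the original plaintext: P2.

P1 = 0x68, P2 = 0x28, P3 = 0x5B, P4 = 0xB8, P5 = 0xD5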